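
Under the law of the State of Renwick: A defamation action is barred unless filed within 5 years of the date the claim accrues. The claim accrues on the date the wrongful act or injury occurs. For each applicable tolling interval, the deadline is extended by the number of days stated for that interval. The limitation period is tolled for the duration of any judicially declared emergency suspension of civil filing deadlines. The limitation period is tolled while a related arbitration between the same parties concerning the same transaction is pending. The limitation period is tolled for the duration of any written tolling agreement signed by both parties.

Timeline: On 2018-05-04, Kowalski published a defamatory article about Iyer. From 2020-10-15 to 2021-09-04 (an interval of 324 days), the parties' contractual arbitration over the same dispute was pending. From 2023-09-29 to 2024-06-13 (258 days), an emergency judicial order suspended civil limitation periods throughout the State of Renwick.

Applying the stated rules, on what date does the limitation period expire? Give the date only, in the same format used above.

The limitation period began to run on 2018-05-04.
5 years from 2018-05-04 is 2023-05-04.
Because the pending related arbitration ran from 2020-10-15 to 2021-09-04, the deadline is extended by 324 days to 2024-03-23.
The period was tolled for 258 days by the emergency suspension of filing deadlines (2023-09-29 to 2024-06-13), pushing the deadline to 2024-12-06.

2024-12-06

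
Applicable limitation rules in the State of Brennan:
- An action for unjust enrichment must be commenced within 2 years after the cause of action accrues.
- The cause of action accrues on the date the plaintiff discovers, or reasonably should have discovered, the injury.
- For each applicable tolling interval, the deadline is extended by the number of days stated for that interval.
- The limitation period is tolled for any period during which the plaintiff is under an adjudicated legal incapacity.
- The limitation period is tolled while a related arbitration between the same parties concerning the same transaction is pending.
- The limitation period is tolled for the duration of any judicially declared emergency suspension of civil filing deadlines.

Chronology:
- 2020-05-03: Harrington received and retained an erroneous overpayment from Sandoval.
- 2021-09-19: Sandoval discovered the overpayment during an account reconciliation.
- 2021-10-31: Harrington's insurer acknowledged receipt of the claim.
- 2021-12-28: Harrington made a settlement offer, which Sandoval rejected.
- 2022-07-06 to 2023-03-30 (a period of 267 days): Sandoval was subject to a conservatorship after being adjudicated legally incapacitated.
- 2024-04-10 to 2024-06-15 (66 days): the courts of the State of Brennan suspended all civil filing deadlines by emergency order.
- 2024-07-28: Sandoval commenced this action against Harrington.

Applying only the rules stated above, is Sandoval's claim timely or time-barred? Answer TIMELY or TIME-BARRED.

TIMELY

The claim did not accrue until Sandoval discovered the injury on 2021-09-19; the 2020-05-03 act date does not start the clock under the stated rule.
Adding the 2 years base period to 2021-09-19 gives a deadline of 2023-09-19, before any tolling.
The plaintiff's legal incapacity from 2022-07-06 to 2023-03-30 tolled the period for 267 days, extending the deadline to 2024-06-12.
Because the emergency suspension of filing deadlines ran from 2024-04-10 to 2024-06-15, the deadline is extended by 66 days to 2024-08-17.
None of the other events listed affects the running of the period under the stated rules.
Filing on 2024-07-28 beat the 2024-08-17 deadline — the action is timely.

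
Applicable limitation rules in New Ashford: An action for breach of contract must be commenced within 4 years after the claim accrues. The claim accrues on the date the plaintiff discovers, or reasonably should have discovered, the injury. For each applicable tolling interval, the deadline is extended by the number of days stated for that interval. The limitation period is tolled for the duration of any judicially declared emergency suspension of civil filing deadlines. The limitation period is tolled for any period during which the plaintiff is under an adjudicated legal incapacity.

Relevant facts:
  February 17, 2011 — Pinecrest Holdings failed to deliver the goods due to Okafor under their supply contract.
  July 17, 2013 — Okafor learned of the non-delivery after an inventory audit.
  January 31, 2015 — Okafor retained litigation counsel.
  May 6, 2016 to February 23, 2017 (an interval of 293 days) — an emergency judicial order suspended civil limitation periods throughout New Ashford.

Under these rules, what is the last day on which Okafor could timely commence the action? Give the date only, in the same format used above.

May 6, 2018

Under the discovery rule, the claim accrued on July 17, 2013, when Okafor discovered the injury — not on the February 17, 2011 date of the underlying act.
The untolled deadline — 4 years after July 17, 2013 — is July 17, 2017.
The period was tolled for 293 days by the emergency suspension of filing deadlines (May 6, 2016 to February 23, 2017), pushing the deadline to May 6, 2018.
The other events in the timeline have no effect on the limitation period under the stated rules.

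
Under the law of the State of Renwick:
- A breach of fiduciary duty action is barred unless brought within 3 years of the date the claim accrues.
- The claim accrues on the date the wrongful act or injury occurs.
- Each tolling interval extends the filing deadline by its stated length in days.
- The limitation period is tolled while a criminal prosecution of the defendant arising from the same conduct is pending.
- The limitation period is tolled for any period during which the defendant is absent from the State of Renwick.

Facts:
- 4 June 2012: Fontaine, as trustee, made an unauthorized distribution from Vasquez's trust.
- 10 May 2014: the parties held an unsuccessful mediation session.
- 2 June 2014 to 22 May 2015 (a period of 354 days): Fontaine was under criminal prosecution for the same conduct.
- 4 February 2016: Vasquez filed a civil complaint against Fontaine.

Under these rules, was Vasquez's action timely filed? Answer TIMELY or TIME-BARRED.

The limitation period began to run on 4 June 2012.
The untolled deadline — 3 years after 4 June 2012 — is 4 June 2015.
The period was tolled for 354 days by the pending criminal prosecution (2 June 2014 to 22 May 2015), pushing the deadline to 23 May 2016.
None of the other events listed affects the running of the period under the stated rules.
The 4 February 2016 filing precedes the 23 May 2016 deadline; the claim is timely.

TIMELY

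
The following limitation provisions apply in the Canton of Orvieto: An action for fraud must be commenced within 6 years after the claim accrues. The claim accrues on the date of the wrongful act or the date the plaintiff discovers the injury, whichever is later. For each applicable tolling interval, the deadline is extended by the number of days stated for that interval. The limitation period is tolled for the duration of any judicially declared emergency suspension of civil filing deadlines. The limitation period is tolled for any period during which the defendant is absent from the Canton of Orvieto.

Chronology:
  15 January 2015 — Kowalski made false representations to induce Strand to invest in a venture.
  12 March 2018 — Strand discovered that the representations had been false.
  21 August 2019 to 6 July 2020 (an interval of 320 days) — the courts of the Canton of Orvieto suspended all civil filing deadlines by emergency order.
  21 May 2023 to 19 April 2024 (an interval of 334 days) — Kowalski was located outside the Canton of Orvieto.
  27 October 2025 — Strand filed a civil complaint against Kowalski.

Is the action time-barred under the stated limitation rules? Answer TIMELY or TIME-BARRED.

TIMELY

The claim accrued on 12 March 2018 — the later of the 15 January 2015 act and the 12 March 2018 discovery.
The untolled deadline — 6 years after 12 March 2018 — is 12 March 2024.
The period was tolled for 320 days by the emergency suspension of filing deadlines (21 August 2019 to 6 July 2020), pushing the deadline to 26 January 2025.
The defendant's absence from the jurisdiction from 21 May 2023 to 19 April 2024 tolled the period for 334 days, extending the deadline to 26 December 2025.
The 27 October 2025 filing precedes the 26 December 2025 deadline; the claim is timely.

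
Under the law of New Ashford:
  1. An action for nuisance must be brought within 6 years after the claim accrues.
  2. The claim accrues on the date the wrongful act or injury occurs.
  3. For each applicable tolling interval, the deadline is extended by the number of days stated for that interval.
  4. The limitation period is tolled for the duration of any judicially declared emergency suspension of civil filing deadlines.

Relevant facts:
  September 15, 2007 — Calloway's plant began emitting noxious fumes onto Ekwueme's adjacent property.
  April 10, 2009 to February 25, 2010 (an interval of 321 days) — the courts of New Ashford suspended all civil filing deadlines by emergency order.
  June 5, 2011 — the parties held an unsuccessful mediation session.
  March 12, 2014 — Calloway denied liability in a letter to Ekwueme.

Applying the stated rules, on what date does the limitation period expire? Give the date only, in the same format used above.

The limitation period began to run on September 15, 2007.
6 years from September 15, 2007 is September 15, 2013.
Because the emergency suspension of filing deadlines ran from April 10, 2009 to February 25, 2010, the deadline is extended by 321 days to August 2, 2014.
The other events in the timeline have no effect on the limitation period under the stated rules.

August 2, 2014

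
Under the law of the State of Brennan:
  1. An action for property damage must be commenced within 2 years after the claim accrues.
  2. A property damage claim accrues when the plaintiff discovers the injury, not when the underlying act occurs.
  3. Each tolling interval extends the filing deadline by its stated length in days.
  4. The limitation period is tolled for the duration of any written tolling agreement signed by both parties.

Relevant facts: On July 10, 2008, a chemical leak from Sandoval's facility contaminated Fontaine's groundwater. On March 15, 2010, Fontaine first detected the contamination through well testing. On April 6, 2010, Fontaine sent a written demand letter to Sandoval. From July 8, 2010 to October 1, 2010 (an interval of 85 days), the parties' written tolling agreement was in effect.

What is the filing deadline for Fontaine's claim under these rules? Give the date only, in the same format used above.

June 8, 2012

Under the discovery rule, the claim accrued on March 15, 2010, when Fontaine discovered the injury — not on the July 10, 2008 date of the underlying act.
2 years from March 15, 2010 is March 15, 2012.
The period was tolled for 85 days by the written tolling agreement (July 8, 2010 to October 1, 2010), pushing the deadline to June 8, 2012.
The other events in the timeline have no effect on the limitation period under the stated rules.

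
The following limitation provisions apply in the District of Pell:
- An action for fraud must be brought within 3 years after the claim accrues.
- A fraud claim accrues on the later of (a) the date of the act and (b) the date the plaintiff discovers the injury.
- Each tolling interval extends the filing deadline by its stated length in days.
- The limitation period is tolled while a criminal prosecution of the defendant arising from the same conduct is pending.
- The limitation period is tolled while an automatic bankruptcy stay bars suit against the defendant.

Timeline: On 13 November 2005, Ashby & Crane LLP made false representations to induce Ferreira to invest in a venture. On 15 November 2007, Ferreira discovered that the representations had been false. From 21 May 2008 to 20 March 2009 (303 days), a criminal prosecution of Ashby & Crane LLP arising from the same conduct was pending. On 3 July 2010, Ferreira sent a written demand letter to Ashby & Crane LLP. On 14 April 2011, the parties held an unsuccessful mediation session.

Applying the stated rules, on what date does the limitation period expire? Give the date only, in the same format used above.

14 September 2011

The claim accrued on 15 November 2007 — the later of the 13 November 2005 act and the 15 November 2007 discovery.
3 years from 15 November 2007 is 15 November 2010.
The period was tolled for 303 days by the pending criminal prosecution (21 May 2008 to 20 March 2009), pushing the deadline to 14 September 2011.
None of the other events listed affects the running of the period under the stated rules.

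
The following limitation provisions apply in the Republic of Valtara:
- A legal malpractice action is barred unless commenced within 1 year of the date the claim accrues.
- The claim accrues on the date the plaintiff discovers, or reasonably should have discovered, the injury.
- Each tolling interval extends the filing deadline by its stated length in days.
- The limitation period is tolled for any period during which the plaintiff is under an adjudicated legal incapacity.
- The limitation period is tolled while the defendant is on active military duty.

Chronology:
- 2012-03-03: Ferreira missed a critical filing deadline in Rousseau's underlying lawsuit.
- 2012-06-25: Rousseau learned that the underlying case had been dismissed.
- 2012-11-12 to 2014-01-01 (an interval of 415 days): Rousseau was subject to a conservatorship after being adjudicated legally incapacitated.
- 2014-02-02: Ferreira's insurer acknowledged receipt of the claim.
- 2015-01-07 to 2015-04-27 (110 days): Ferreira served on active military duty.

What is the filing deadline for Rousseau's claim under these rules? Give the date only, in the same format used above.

Accrual is tied to discovery, so the period began on 2012-06-25 rather than on 2012-03-03 when the act occurred.
Adding the 1 year base period to 2012-06-25 gives a deadline of 2013-06-25, before any tolling.
The period was tolled for 415 days by the plaintiff's legal incapacity (2012-11-12 to 2014-01-01), pushing the deadline to 2014-08-14.
The defendant's active military service starting 2015-01-07 came too late — the period had run on 2014-08-14 — and so does not extend the deadline.
The other events in the timeline have no effect on the limitation period under the stated rules.

2014-08-14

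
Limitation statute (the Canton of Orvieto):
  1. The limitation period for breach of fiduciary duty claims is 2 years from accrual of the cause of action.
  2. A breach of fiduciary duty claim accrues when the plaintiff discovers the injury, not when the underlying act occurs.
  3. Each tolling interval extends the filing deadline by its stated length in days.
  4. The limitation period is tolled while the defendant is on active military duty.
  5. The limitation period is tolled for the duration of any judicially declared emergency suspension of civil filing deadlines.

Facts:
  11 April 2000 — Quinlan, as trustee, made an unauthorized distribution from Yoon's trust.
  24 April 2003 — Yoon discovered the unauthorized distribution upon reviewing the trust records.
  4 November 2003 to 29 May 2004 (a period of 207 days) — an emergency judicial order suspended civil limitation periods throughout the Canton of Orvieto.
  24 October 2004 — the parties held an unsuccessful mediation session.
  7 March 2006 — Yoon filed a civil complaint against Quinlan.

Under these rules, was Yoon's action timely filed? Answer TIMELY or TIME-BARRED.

Accrual is tied to discovery, so the period began on 24 April 2003 rather than on 11 April 2000 when the act occurred.
The untolled deadline — 2 years after 24 April 2003 — is 24 April 2005.
Because the emergency suspension of filing deadlines ran from 4 November 2003 to 29 May 2004, the deadline is extended by 207 days to 17 November 2005.
None of the other events listed affects the running of the period under the stated rules.
Yoon filed on 7 March 2006, after the 17 November 2005 deadline, so the action is time-barred.

TIME-BARRED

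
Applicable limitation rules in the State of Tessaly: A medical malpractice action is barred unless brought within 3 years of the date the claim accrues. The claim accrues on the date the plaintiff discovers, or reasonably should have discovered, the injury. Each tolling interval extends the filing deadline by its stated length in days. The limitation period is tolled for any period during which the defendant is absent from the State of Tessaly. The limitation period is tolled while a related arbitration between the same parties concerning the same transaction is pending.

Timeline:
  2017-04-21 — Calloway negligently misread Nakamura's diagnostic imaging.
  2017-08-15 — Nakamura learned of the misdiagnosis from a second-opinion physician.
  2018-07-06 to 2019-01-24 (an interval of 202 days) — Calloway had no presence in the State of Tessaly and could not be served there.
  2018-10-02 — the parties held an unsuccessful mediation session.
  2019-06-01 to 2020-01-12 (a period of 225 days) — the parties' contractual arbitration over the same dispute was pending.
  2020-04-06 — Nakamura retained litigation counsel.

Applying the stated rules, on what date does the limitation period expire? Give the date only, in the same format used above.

2021-10-16

Under the discovery rule, the claim accrued on 2017-08-15, when Nakamura discovered the injury — not on the 2017-04-21 date of the underlying act.
3 years from 2017-08-15 is 2020-08-15.
The defendant's absence from the jurisdiction from 2018-07-06 to 2019-01-24 tolled the period for 202 days, extending the deadline to 2021-03-05.
The pending related arbitration from 2019-06-01 to 2020-01-12 tolled the period for 225 days, extending the deadline to 2021-10-16.
The other events in the timeline have no effect on the limitation period under the stated rules.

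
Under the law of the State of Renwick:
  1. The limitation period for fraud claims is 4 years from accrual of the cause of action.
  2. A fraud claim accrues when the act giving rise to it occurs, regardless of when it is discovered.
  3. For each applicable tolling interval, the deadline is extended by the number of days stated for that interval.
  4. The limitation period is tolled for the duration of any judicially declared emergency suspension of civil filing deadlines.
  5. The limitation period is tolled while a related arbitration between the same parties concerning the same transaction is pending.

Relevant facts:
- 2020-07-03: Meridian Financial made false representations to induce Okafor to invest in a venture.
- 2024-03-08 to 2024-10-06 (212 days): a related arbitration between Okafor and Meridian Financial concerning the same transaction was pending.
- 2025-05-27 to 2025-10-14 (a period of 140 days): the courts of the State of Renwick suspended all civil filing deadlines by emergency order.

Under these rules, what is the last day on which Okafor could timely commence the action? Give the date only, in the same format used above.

The cause of action accrued on 2020-07-03, the date of the act.
Adding the 4 years base period to 2020-07-03 gives a deadline of 2024-07-03, before any tolling.
The period was tolled for 212 days by the pending related arbitration (2024-03-08 to 2024-10-06), pushing the deadline to 2025-01-31.
The emergency suspension of filing deadlines from 2025-05-27 to 2025-10-14 began after the period had already run on 2025-01-31, so it has no tolling effect.

2025-01-31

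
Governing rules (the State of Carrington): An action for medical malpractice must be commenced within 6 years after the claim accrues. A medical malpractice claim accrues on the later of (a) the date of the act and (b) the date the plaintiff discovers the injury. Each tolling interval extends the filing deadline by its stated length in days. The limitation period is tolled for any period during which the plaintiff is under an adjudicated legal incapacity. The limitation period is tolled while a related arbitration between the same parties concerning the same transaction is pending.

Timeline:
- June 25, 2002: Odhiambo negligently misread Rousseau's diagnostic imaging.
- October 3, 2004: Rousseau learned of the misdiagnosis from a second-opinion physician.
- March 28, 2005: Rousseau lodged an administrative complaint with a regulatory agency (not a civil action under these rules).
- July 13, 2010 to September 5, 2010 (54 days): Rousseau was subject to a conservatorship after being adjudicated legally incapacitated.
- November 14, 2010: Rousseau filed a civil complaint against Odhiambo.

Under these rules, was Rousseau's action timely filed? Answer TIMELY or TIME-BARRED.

TIMELY

The claim accrued on October 3, 2004 — the later of the June 25, 2002 act and the October 3, 2004 discovery.
Adding the 6 years base period to October 3, 2004 gives a deadline of October 3, 2010, before any tolling.
Because the plaintiff's legal incapacity ran from July 13, 2010 to September 5, 2010, the deadline is extended by 54 days to November 26, 2010.
Nothing else in the chronology tolls or restarts the period.
Rousseau filed on November 14, 2010, before the November 26, 2010 deadline, so the action is timely.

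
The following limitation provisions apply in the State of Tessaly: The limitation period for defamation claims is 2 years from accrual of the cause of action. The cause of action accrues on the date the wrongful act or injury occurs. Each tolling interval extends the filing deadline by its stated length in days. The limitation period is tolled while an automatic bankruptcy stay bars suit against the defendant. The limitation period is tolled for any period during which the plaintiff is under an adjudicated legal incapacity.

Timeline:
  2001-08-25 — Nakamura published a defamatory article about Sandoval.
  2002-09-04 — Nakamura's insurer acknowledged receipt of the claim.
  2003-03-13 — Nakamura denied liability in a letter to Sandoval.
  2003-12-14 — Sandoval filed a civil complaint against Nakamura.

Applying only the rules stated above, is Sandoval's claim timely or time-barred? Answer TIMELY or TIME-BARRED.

The cause of action accrued on 2001-08-25, the date of the act.
2 years from 2001-08-25 is 2003-08-25.
The other events in the timeline have no effect on the limitation period under the stated rules.
The 2003-12-14 filing falls after the 2003-08-25 deadline; the claim is time-barred.

TIME-BARRED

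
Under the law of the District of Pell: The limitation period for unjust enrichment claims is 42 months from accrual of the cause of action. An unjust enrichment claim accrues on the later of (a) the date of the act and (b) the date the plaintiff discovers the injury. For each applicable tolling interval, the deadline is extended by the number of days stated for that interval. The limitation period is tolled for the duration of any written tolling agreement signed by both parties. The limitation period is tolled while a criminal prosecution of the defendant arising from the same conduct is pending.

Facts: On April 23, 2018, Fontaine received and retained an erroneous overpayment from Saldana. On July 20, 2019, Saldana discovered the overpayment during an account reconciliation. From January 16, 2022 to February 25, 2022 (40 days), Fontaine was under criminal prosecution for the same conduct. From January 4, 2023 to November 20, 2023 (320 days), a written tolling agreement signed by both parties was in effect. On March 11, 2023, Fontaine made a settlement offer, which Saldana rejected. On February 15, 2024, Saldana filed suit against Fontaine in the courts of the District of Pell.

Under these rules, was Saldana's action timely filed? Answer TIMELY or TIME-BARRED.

Taking the later of the act (April 23, 2018) and discovery (July 20, 2019), the claim accrued on July 20, 2019.
The untolled deadline — 42 months after July 20, 2019 — is January 20, 2023.
The period was tolled for 40 days by the pending criminal prosecution (January 16, 2022 to February 25, 2022), pushing the deadline to March 1, 2023.
Because the written tolling agreement ran from January 4, 2023 to November 20, 2023, the deadline is extended by 320 days to January 15, 2024.
Nothing else in the chronology tolls or restarts the period.
Saldana filed on February 15, 2024, after the January 15, 2024 deadline, so the action is time-barred.

TIME-BARRED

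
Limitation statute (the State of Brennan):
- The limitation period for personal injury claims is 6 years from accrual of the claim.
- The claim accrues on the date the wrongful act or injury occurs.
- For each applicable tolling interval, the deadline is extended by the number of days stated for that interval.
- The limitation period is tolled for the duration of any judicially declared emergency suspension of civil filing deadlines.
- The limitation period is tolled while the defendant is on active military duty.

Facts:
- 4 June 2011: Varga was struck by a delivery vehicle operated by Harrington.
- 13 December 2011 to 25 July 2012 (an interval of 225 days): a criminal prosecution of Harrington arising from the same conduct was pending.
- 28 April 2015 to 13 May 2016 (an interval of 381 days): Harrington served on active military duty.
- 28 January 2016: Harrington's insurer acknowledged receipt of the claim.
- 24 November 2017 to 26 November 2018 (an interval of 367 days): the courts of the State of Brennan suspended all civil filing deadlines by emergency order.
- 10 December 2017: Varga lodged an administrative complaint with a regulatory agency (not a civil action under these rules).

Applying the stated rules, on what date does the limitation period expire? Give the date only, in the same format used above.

22 June 2019

The limitation period began to run on 4 June 2011.
The untolled deadline — 6 years after 4 June 2011 — is 4 June 2017.
The defendant's active military service from 28 April 2015 to 13 May 2016 tolled the period for 381 days, extending the deadline to 20 June 2018.
The period was tolled for 367 days by the emergency suspension of filing deadlines (24 November 2017 to 26 November 2018), pushing the deadline to 22 June 2019.
The pending criminal prosecution from 13 December 2011 to 25 July 2012 does not toll the period, because no stated rule makes a criminal prosecution a tolling event.
Nothing else in the chronology tolls or restarts the period.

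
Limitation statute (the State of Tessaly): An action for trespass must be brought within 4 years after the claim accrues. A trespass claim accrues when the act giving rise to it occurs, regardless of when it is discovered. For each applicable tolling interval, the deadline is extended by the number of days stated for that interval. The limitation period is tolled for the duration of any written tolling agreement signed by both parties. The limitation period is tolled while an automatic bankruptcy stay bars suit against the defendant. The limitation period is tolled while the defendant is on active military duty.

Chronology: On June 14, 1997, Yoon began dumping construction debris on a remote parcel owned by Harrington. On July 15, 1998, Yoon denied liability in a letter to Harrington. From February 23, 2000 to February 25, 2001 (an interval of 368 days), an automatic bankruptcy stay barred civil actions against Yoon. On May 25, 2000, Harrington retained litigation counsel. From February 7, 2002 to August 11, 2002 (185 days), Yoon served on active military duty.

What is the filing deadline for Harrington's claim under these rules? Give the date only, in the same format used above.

December 19, 2002

The claim accrued on June 14, 1997, the date of the act.
The untolled deadline — 4 years after June 14, 1997 — is June 14, 2001.
The period was tolled for 368 days by the automatic bankruptcy stay (February 23, 2000 to February 25, 2001), pushing the deadline to June 17, 2002.
The period was tolled for 185 days by the defendant's active military service (February 7, 2002 to August 11, 2002), pushing the deadline to December 19, 2002.
None of the other events listed affects the running of the period under the stated rules.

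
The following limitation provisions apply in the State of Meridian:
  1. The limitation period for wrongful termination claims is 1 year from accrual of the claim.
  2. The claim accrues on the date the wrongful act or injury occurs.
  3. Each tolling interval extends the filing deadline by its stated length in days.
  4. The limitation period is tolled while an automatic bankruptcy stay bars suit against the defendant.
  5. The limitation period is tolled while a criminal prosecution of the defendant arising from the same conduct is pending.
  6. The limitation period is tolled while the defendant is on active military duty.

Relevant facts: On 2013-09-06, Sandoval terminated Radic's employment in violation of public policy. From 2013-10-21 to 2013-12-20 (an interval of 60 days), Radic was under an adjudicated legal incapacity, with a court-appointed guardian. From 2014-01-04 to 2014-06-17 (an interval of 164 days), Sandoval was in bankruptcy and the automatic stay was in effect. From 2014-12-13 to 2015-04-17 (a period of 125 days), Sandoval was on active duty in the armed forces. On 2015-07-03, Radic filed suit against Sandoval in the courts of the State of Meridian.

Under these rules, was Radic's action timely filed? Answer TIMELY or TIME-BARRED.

TIME-BARRED

The limitation period began to run on 2013-09-06.
1 year from 2013-09-06 is 2014-09-06.
The period was tolled for 164 days by the automatic bankruptcy stay (2014-01-04 to 2014-06-17), pushing the deadline to 2015-02-17.
Because the defendant's active military service ran from 2014-12-13 to 2015-04-17, the deadline is extended by 125 days to 2015-06-22.
No stated provision tolls the period for the plaintiff's incapacity, so the interval from 2013-10-21 to 2013-12-20 has no effect on the deadline.
Radic filed on 2015-07-03, after the 2015-06-22 deadline, so the action is time-barred.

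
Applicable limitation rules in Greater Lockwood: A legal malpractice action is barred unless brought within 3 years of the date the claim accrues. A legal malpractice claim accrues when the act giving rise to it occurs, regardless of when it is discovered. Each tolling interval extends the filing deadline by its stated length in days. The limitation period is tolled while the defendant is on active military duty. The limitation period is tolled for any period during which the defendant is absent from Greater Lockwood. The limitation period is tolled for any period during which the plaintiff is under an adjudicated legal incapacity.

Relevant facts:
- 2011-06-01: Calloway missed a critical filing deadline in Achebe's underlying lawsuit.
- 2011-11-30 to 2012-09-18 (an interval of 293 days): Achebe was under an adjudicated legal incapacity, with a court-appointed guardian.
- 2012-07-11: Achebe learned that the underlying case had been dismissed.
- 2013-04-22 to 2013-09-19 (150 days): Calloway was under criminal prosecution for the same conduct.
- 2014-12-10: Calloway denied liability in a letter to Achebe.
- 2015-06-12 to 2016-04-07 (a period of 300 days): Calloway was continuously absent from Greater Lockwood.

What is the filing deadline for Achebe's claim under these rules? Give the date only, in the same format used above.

2015-03-21

Because the rule ties accrual to occurrence, the claim accrued on 2011-06-01, not on the 2012-07-11 discovery date.
The untolled deadline — 3 years after 2011-06-01 — is 2014-06-01.
The plaintiff's legal incapacity from 2011-11-30 to 2012-09-18 tolled the period for 293 days, extending the deadline to 2015-03-21.
The defendant's absence from the jurisdiction starting 2015-06-12 came too late — the period had run on 2015-03-21 — and so does not extend the deadline.
The pending criminal prosecution from 2013-04-22 to 2013-09-19 does not toll the period, because no stated rule makes a criminal prosecution a tolling event.
Nothing else in the chronology tolls or restarts the period.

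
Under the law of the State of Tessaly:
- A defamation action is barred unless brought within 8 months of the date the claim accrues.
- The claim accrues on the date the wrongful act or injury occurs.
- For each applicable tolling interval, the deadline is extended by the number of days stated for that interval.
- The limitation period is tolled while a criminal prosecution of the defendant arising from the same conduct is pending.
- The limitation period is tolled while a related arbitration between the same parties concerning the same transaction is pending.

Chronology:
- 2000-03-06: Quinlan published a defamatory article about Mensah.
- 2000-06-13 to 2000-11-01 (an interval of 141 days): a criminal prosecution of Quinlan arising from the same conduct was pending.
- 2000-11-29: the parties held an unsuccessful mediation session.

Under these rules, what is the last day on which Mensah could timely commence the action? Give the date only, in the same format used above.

The claim accrued on 2000-03-06, when the wrongful act occurred.
The untolled deadline — 8 months after 2000-03-06 — is 2000-11-06.
The pending criminal prosecution from 2000-06-13 to 2000-11-01 tolled the period for 141 days, extending the deadline to 2001-03-27.
None of the other events listed affects the running of the period under the stated rules.

2001-03-27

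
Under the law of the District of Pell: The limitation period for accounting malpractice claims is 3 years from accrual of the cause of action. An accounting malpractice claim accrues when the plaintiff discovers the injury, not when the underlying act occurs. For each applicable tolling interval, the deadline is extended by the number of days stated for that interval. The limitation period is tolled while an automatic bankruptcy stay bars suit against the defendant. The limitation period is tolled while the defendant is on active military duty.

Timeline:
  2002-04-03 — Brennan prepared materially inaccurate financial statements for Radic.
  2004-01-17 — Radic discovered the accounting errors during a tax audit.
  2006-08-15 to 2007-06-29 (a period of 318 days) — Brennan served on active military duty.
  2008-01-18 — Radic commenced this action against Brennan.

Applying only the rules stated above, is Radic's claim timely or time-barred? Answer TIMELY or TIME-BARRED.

TIME-BARRED

Accrual is tied to discovery, so the period began on 2004-01-17 rather than on 2002-04-03 when the act occurred.
The untolled deadline — 3 years after 2004-01-17 — is 2007-01-17.
The period was tolled for 318 days by the defendant's active military service (2006-08-15 to 2007-06-29), pushing the deadline to 2007-12-01.
Filing on 2008-01-18 missed the 2007-12-01 deadline — the action is time-barred.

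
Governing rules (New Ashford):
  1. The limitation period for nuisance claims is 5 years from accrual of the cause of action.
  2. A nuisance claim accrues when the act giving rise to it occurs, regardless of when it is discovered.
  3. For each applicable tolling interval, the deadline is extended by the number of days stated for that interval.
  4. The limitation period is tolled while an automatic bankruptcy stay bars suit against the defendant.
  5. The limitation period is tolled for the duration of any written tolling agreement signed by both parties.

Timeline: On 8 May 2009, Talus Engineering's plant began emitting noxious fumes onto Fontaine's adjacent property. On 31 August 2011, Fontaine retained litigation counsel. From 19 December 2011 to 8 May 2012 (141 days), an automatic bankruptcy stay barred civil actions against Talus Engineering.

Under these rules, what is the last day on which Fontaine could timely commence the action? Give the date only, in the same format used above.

The claim accrued on 8 May 2009, when the wrongful act occurred.
The untolled deadline — 5 years after 8 May 2009 — is 8 May 2014.
Because the automatic bankruptcy stay ran from 19 December 2011 to 8 May 2012, the deadline is extended by 141 days to 26 September 2014.
Nothing else in the chronology tolls or restarts the period.

26 September 2014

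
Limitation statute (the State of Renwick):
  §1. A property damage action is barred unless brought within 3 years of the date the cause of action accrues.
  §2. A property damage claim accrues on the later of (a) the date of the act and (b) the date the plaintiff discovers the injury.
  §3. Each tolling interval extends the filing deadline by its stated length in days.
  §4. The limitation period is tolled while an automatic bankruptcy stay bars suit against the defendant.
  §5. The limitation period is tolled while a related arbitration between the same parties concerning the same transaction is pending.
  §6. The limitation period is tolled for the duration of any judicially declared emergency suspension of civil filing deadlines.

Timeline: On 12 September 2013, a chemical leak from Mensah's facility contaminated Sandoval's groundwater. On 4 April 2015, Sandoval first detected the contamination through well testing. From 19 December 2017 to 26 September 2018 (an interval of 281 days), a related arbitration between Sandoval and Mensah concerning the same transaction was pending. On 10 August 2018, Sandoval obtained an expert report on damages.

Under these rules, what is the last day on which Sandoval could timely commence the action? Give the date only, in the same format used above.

Because discovery on 4 April 2015 post-dates the 12 September 2013 act, accrual under the later-of rule falls on 4 April 2015.
The untolled deadline — 3 years after 4 April 2015 — is 4 April 2018.
The pending related arbitration from 19 December 2017 to 26 September 2018 tolled the period for 281 days, extending the deadline to 10 January 2019.
The other events in the timeline have no effect on the limitation period under the stated rules.

10 January 2019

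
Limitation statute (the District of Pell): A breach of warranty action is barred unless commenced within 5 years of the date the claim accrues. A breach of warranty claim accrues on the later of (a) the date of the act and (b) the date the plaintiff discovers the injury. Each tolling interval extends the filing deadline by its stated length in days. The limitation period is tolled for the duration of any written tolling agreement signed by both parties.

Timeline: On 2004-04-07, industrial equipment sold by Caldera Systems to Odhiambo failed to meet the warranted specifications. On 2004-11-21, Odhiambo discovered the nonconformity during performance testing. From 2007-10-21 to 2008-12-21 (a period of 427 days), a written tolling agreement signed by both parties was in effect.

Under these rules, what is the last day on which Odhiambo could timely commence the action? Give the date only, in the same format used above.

2011-01-22

Taking the later of the act (2004-04-07) and discovery (2004-11-21), the claim accrued on 2004-11-21.
The untolled deadline — 5 years after 2004-11-21 — is 2009-11-21.
The period was tolled for 427 days by the written tolling agreement (2007-10-21 to 2008-12-21), pushing the deadline to 2011-01-22.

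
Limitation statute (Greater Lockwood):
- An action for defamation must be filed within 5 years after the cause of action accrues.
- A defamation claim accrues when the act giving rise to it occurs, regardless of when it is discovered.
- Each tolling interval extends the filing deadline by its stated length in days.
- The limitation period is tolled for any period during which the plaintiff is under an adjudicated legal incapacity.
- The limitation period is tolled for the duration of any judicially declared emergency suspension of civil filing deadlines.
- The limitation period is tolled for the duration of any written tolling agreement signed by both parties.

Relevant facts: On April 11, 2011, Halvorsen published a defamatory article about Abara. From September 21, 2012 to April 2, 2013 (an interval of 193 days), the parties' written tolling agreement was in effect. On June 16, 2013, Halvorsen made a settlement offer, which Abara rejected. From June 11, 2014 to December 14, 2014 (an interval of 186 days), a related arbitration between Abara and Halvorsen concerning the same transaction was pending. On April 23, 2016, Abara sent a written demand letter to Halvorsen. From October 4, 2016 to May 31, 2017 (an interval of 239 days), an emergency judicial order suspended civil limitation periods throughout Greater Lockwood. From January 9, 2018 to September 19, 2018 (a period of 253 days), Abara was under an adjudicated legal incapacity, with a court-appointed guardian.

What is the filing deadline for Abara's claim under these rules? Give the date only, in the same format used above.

June 17, 2017

The limitation period began to run on April 11, 2011.
The untolled deadline — 5 years after April 11, 2011 — is April 11, 2016.
The written tolling agreement from September 21, 2012 to April 2, 2013 tolled the period for 193 days, extending the deadline to October 21, 2016.
Because the emergency suspension of filing deadlines ran from October 4, 2016 to May 31, 2017, the deadline is extended by 239 days to June 17, 2017.
The plaintiff's legal incapacity starting January 9, 2018 came too late — the period had run on June 17, 2017 — and so does not extend the deadline.
No stated provision tolls the period for a pending arbitration, so the interval from June 11, 2014 to December 14, 2014 has no effect on the deadline.
None of the other events listed affects the running of the period under the stated rules.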